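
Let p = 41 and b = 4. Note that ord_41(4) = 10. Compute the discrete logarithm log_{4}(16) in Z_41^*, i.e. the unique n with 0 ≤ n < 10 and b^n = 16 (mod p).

2

Successive powers of 4 modulo 41:
  4^0=1  4^1=4  4^2=16
So 4^2 ≡ 16 (mod 41), giving n = 2.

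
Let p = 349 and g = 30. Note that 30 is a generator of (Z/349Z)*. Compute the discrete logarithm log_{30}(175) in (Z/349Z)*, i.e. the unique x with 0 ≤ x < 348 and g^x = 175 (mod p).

199

Baby-step giant-step with m = ceil(sqrt(348)) = 19.
Baby table (30^j mod 349 for j=0..18):
  0:1  1:30  2:202  3:127  4:320  5:177  6:75  7:156
  8:143  9:102  10:268  11:13  12:41  13:183  14:255  15:321
  16:207  17:277  18:283
Giant step factor: 30^(-19) ≡ 199 (mod 349).
Scan 175·199^i mod 349 for i = 0, 1, …:
  i=0: 175   i=1: 274   i=2: 82   i=3: 264
  i=4: 186   i=5: 20   i=6: 141   i=7: 139
  i=8: 90   i=9: 111   i=10: 102
Match at i=10, j=9: x = 10·19 + 9 = 199.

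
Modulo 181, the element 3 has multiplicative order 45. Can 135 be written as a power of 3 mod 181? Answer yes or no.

yes

135 ∈ ⟨3⟩ iff 135^45 ≡ 1 (mod 181), since |⟨3⟩| = 45.
135^45 mod 181 = 1.
Since 1 = 1, 135 lies in the subgroup.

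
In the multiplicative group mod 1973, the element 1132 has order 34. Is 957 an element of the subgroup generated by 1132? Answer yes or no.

no

957 ∈ ⟨1132⟩ iff 957^34 ≡ 1 (mod 1973), since |⟨1132⟩| = 34.
957^34 mod 1973 = 843.
Since 843 ≠ 1, 957 does not lie in the subgroup.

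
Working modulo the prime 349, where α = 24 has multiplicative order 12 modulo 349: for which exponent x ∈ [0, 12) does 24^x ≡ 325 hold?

Successive powers of 24 modulo 349:
  24^0=1  24^1=24  24^2=227  24^3=213  24^4=226  24^5=189
  24^6=348  24^7=325
So 24^7 ≡ 325 (mod 349), giving x = 7.

7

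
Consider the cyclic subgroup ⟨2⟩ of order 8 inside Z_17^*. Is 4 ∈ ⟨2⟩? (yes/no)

4 ∈ ⟨2⟩ iff 4^8 ≡ 1 (mod 17), since |⟨2⟩| = 8.
4^8 mod 17 = 1.
Since 1 = 1, 4 lies in the subgroup.

yes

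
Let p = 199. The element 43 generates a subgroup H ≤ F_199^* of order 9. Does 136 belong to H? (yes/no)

⟨43⟩ has order 9; its elements mod 199 are {1, 43, 58, 92, 106, 162, 175, 178, 180}.
136 is not in this set.

no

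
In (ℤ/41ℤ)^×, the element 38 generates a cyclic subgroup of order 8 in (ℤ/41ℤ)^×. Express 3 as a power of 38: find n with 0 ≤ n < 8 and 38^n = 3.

5

Successive powers of 38 modulo 41:
  38^0=1  38^1=38  38^2=9  38^3=14  38^4=40  38^5=3
So 38^5 ≡ 3 (mod 41), giving n = 5.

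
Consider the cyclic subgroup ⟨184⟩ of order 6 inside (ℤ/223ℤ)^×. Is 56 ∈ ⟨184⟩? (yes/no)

no

⟨184⟩ has order 6; its elements mod 223 are {1, 39, 40, 183, 184, 222}.
56 is not in this set.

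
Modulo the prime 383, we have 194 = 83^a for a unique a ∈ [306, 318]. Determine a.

307

Compute 83^306 mod 383 = 150, then multiply by 83 repeatedly:
  83^306=150  83^307=194
Found 194 at exponent 307.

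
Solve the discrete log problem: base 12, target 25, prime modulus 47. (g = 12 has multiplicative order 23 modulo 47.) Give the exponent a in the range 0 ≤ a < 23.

Successive powers of 12 modulo 47:
  12^0=1  12^1=12  12^2=3  12^3=36  12^4=9  12^5=14
  12^6=27  12^7=42  12^8=34  12^9=32  12^10=8  12^11=2
  12^12=24  12^13=6  12^14=25
So 12^14 ≡ 25 (mod 47), giving a = 14.

14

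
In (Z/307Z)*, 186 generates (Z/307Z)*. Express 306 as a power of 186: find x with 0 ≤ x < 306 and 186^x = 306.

Baby-step giant-step with m = ceil(sqrt(306)) = 18.
Baby table (186^j mod 307 for j=0..17):
  0:1  1:186  2:212  3:136  4:122  5:281  6:76  7:14
  8:148  9:205  10:62  11:173  12:250  13:143  14:196  15:230
  16:107  17:254
Giant step factor: 186^(-18) ≡ 9 (mod 307).
Scan 306·9^i mod 307 for i = 0, 1, …:
  i=0: 306   i=1: 298   i=2: 226   i=3: 192
  i=4: 193   i=5: 202   i=6: 283   i=7: 91
  i=8: 205
Match at i=8, j=9: x = 8·18 + 9 = 153.

153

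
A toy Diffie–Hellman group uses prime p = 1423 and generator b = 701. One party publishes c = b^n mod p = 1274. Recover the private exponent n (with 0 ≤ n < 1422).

1187

Baby-step giant-step with m = ceil(sqrt(1422)) = 38.
Baby table (701^j mod 1423 for j=0..37):
  0:1  1:701  2:466  3:799  4:860  5:931  6:897  7:1254
  8:1063  9:934  10:154  11:1229  12:614  13:668  14:101  15:1074
  16:107  17:1011  18:57  19:113  20:948  21:7  22:638  23:416
  24:1324  25:328  26:825  27:587  28:240  29:326  30:846  31:1078
  32:65  33:29  34:407  35:707  36:403  37:749
Giant step factor: 701^(-38) ≡ 337 (mod 1423).
Scan 1274·337^i mod 1423 for i = 0, 1, …:
  i=0: 1274   i=1: 1015   i=2: 535   i=3: 997
  i=4: 161   i=5: 183   i=6: 482   i=7: 212
  i=8: 294   i=9: 891     …   i=30: 83
  i=31: 934
Match at i=31, j=9: n = 31·38 + 9 = 1187.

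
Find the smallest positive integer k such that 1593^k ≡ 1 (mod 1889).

The order of 1593 must divide p − 1 = 1888 = 2^5 · 59.
Divisors: 1, 2, 4, 8, 16, 32, 59, 118, 236, 472, 944, 1888.
Check each in increasing order: 1593^1 ≡ 1593;  1593^2 ≡ 722;  1593^4 ≡ 1809;  1593^8 ≡ 733;  1593^16 ≡ 813;  1593^32 ≡ 1708;  1593^59 ≡ 1143;  1593^118 ≡ 1150;  1593^236 ≡ 200;  1593^472 ≡ 331;  1593^944 ≡ 1888;  1593^1888 ≡ 1.
Smallest exponent giving 1 is 1888.

1888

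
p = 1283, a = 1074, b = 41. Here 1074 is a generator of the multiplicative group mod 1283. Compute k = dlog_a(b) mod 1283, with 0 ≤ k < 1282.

Baby-step giant-step with m = ceil(sqrt(1282)) = 36.
Baby table (1074^j mod 1283 for j=0..35):
  0:1  1:1074  2:59  3:499  4:915  5:1215  6:99  7:1120
  8:709  9:647  10:775  11:966  12:820  13:542  14:909  15:1186
  16:1028  17:692  18:351  19:1055  20:181  21:661  22:415  23:509
  24:108  25:522  26:1240  27:6  28:29  29:354  30:428  31:358
  32:875  33:594  34:305  35:405
Giant step factor: 1074^(-36) ≡ 972 (mod 1283).
Scan 41·972^i mod 1283 for i = 0, 1, …:
  i=0: 41   i=1: 79   i=2: 1091   i=3: 694
  i=4: 993   i=5: 380   i=6: 1139   i=7: 1162
  i=8: 424   i=9: 285     …   i=27: 1025
  i=28: 692
Match at i=28, j=17: k = 28·36 + 17 = 1025.

1025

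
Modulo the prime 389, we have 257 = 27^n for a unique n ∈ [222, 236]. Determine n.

Compute 27^222 mod 389 = 287, then multiply by 27 repeatedly:
  27^222=287  27^223=358  27^224=330  27^225=352  27^226=168
  27^227=257
Found 257 at exponent 227.

227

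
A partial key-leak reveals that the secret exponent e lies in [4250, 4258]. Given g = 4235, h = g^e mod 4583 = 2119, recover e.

4253

Compute 4235^4250 mod 4583 = 3797, then multiply by 4235 repeatedly:
  4235^4250=3797  4235^4251=3131  4235^4252=1166  4235^4253=2119
Found 2119 at exponent 4253.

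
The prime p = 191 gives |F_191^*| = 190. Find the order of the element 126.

The order of 126 must divide p − 1 = 190 = 2 · 5 · 19.
Divisors: 1, 2, 5, 10, 19, 38, 95, 190.
Check each in increasing order: 126^1 ≡ 126;  126^2 ≡ 23;  126^5 ≡ 186;  126^10 ≡ 25;  126^19 ≡ 152;  126^38 ≡ 184;  126^95 ≡ 190;  126^190 ≡ 1.
Smallest exponent giving 1 is 190.

190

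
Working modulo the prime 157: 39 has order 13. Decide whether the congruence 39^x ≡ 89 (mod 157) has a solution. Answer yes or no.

no

⟨39⟩ has order 13; its elements mod 157 are {1, 14, 16, 39, 46, 67, 75, 93, 99, 101, 108, 130, 153}.
89 is not in this set.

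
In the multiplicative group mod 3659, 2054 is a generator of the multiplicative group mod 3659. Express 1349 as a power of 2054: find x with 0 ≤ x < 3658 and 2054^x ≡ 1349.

2828

Baby-step giant-step with m = ceil(sqrt(3658)) = 61.
Baby table (2054^j mod 3659 for j=0..60):
  0:1  1:2054  2:89  3:3515  4:603  5:1820  6:2441  7:984
  8:1368  9:3419  10:1005  11:594  12:1629  13:1640  14:2280  15:3259
  16:1675  17:990  18:2715  19:294  20:141  21:553  22:1572  23:1650
  24:866  25:490  26:235  27:3361  28:2620  29:2750  30:2663  31:3256
  32:2831  33:723  34:3147  35:2144  36:1999  37:548  38:2279  39:1205
  40:1586  41:1134  42:2112  43:2133  44:1359  45:3228  46:204  47:1890
  48:3520  49:3555  50:2265  51:1721  52:340  53:3150  54:988  55:2266
  56:116  57:429  58:3006  59:1591  60:427
Giant step factor: 2054^(-61) ≡ 2042 (mod 3659).
Scan 1349·2042^i mod 3659 for i = 0, 1, …:
  i=0: 1349   i=1: 3090   i=2: 1664   i=3: 2336
  i=4: 2435   i=5: 3348   i=6: 1604   i=7: 563
  i=8: 720   i=9: 2981     …   i=45: 2022
  i=46: 1572
Match at i=46, j=22: x = 46·61 + 22 = 2828.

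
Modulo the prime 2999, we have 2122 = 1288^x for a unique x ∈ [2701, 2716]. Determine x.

Compute 1288^2701 mod 2999 = 2713, then multiply by 1288 repeatedly:
  1288^2701=2713  1288^2702=509  1288^2703=1810  1288^2704=1057  1288^2705=2869
  1288^2706=504  1288^2707=1368  1288^2708=1571  1288^2709=2122
Found 2122 at exponent 2709.

2709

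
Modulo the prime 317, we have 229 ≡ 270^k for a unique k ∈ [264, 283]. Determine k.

275

Compute 270^264 mod 317 = 176, then multiply by 270 repeatedly:
  270^264=176  270^265=287  270^266=142  270^267=300  270^268=165
  270^269=170  270^270=252  270^271=202  270^272=16  270^273=199
  270^274=157  270^275=229
Found 229 at exponent 275.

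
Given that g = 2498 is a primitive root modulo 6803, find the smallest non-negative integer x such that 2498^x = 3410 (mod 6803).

Baby-step giant-step with m = ceil(sqrt(6802)) = 83.
Baby table (2498^j mod 6803 for j=0..82):
  0:1  1:2498  2:1653  3:6576  4:4406  5:5737  6:3908  7:6682
  8:3877  9:4077  10:255  11:4311  12:6532  13:3342  14:1035  15:290
  16:3302  17:3160  18:2200  19:5579  20:3798  21:4022  22:5728  23:1835
  24:5411  25:5920  26:5241  27:3046  28:3154  29:818  30:2464  31:5160
  32:4798  33:5321  34:5599  35:6137  36:3067  37:1188  38:1516  39:4500
  40:2444  41:2821  42:5753  43:3058  44:5918  45:245  46:6543  47:3608
  48:5612  49:4596  50:4147  51:5040  52:4370  53:4248  54:5627  55:1248
  56:1730  57:1635  58:2430  59:1864  60:3020  61:6236  62:5461  63:1563
  64:6255  65:5302  66:5758  67:1942  68:577  69:5913  70:1361  71:5081
  72:4743  73:3991  74:3123  75:5016  76:5645  77:5394  78:4272  79:4352
  80:102  81:3085  82:5334
Giant step factor: 2498^(-83) ≡ 1715 (mod 6803).
Scan 3410·1715^i mod 6803 for i = 0, 1, …:
  i=0: 3410   i=1: 4373   i=2: 2789   i=3: 626
  i=4: 5519   i=5: 2112   i=6: 2884   i=7: 279
  i=8: 2275   i=9: 3506     …   i=41: 6447
  i=42: 1730
Match at i=42, j=56: x = 42·83 + 56 = 3542.

3542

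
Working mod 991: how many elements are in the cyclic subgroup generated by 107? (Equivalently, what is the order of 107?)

99

The order of 107 must divide p − 1 = 990 = 2 · 3^2 · 5 · 11.
Divisors: 1, 2, 3, 5, 6, 9, 10, 11, 15, 18, 22, 30, 33, 45, 55, 66, 90, 99, 110, 165, 198, 330, 495, 990.
Check each in increasing order: 107^1 ≡ 107;  107^2 ≡ 548;  107^3 ≡ 167;  107^5 ≡ 344;  107^6 ≡ 141;  107^9 ≡ 754;  107^10 ≡ 407;  107^11 ≡ 936;  107^15 ≡ 277;  107^18 ≡ 673;  107^22 ≡ 52;  107^30 ≡ 422;  107^33 ≡ 113;  107^45 ≡ 947;  107^55 ≡ 921;  107^66 ≡ 877;  107^90 ≡ 945;  107^99 ≡ 1.
Smallest exponent giving 1 is 99.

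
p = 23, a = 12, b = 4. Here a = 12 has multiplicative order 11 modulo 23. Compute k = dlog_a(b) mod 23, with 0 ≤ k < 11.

9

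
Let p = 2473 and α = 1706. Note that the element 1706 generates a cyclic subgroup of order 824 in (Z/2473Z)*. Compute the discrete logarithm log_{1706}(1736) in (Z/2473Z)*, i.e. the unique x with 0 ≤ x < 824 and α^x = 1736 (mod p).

503

Baby-step giant-step with m = ceil(sqrt(824)) = 29.
Baby table (1706^j mod 2473 for j=0..28):
  0:1  1:1706  2:2188  3:971  4:2089  5:241  6:628  7:559
  8:1549  9:1430  10:1202  11:495  12:1177  13:2359  14:883  15:341
  16:591  17:1735  18:2202  19:125  20:572  21:1470  22:198  23:1460
  24:449  25:1837  26:631  27:731  28:694
Giant step factor: 1706^(-29) ≡ 1419 (mod 2473).
Scan 1736·1419^i mod 2473 for i = 0, 1, …:
  i=0: 1736   i=1: 276   i=2: 910   i=3: 384
  i=4: 836   i=5: 1717   i=6: 518   i=7: 561
  i=8: 2226   i=9: 673     …   i=16: 2256
  i=17: 1202
Match at i=17, j=10: x = 17·29 + 10 = 503.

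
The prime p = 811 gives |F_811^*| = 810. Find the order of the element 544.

81

The order of 544 must divide p − 1 = 810 = 2 · 3^4 · 5.
Divisors: 1, 2, 3, 5, 6, 9, 10, 15, 18, 27, 30, 45, 54, 81, 90, 135, 162, 270, 405, 810.
Check each in increasing order: 544^1 ≡ 544;  544^2 ≡ 732;  544^3 ≡ 7;  544^5 ≡ 258;  544^6 ≡ 49;  544^9 ≡ 343;  544^10 ≡ 62;  544^15 ≡ 587;  544^18 ≡ 54;  544^27 ≡ 680;  544^30 ≡ 705;  544^45 ≡ 225;  544^54 ≡ 130;  544^81 ≡ 1.
Smallest exponent giving 1 is 81.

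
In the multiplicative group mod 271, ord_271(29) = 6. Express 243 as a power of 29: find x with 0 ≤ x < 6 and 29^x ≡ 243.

Successive powers of 29 modulo 271:
  29^0=1  29^1=29  29^2=28  29^3=270  29^4=242  29^5=243
So 29^5 ≡ 243 (mod 271), giving x = 5.

5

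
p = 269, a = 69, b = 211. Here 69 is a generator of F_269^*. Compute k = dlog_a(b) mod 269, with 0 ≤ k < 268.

Baby-step giant-step with m = ceil(sqrt(268)) = 17.
Baby table (69^j mod 269 for j=0..16):
  0:1  1:69  2:188  3:60  4:105  5:251  6:103  7:113
  8:265  9:262  10:55  11:29  12:118  13:72  14:126  15:86
  16:16
Giant step factor: 69^(-17) ≡ 221 (mod 269).
Scan 211·221^i mod 269 for i = 0, 1, …:
  i=0: 211   i=1: 94   i=2: 61   i=3: 31
  i=4: 126
Match at i=4, j=14: k = 4·17 + 14 = 82.

82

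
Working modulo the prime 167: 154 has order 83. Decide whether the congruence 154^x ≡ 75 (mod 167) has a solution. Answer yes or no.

75 ∈ ⟨154⟩ iff 75^83 ≡ 1 (mod 167), since |⟨154⟩| = 83.
75^83 mod 167 = 1.
Since 1 = 1, 75 lies in the subgroup.

yes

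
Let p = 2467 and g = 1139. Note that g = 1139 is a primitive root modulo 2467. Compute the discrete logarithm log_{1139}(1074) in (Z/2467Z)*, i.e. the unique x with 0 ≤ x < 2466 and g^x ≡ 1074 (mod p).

454

Baby-step giant-step with m = ceil(sqrt(2466)) = 50.
Baby table (1139^j mod 2467 for j=0..49):
  0:1  1:1139  2:2146  3:1964  4:1894  5:1108  6:1375  7:2047
  8:218  9:1602  10:1565  11:1361  12:903  13:2245  14:1243  15:2186
  16:651  17:1389  18:724  19:658  20:1961  21:944  22:2071  23:417
  24:1299  25:1828  26:2411  27:358  28:707  29:1031  30:17  31:2094
  32:1944  33:1317  34:127  35:1567  36:1172  37:261  38:1239  39:97
  40:1935  41:934  42:549  43:1160  44:1395  45:157  46:1199  47:1410
  48:2440  49:1318
Giant step factor: 1139^(-50) ≡ 1670 (mod 2467).
Scan 1074·1670^i mod 2467 for i = 0, 1, …:
  i=0: 1074   i=1: 71   i=2: 154   i=3: 612
  i=4: 702   i=5: 515   i=6: 1534   i=7: 1034
  i=8: 2347   i=9: 1894
Match at i=9, j=4: x = 9·50 + 4 = 454.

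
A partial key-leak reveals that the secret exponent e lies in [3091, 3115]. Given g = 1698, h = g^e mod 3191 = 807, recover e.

3100

Compute 1698^3091 mod 3191 = 1233, then multiply by 1698 repeatedly:
  1698^3091=1233  1698^3092=338  1698^3093=2735  1698^3094=1125  1698^3095=2032
  1698^3096=865  1698^3097=910  1698^3098=736  1698^3099=2047  1698^3100=807
Found 807 at exponent 3100.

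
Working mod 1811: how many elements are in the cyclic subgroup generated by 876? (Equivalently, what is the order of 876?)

1810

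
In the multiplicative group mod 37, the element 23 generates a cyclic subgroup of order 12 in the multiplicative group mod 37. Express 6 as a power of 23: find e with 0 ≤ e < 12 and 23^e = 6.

9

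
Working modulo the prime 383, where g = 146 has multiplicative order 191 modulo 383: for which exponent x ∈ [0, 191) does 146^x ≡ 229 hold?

25

Successive powers of 146 modulo 383:
  146^0=1  146^1=146  146^2=251  146^3=261  146^4=189  146^5=18
  146^6=330  146^7=305  146^8=102  146^9=338  146^10=324  146^11=195
  146^12=128  146^13=304  146^14=339  146^15=87  146^16=63  146^17=6
  146^18=110  146^19=357  146^20=34  146^21=368  146^22=108  146^23=65
  146^24=298  146^25=229
So 146^25 ≡ 229 (mod 383), giving x = 25.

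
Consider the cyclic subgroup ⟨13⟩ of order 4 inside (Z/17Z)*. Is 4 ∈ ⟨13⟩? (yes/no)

yes

⟨13⟩ has order 4; its elements mod 17 are {1, 4, 13, 16}.
4 is in this set.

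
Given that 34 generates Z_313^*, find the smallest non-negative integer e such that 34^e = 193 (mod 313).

55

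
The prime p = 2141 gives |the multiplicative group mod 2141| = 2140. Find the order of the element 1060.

The order of 1060 must divide p − 1 = 2140 = 2^2 · 5 · 107.
Divisors: 1, 2, 4, 5, 10, 20, 107, 214, 428, 535, 1070, 2140.
Check each in increasing order: 1060^1 ≡ 1060;  1060^2 ≡ 1716;  1060^4 ≡ 781;  1060^5 ≡ 1434;  1060^10 ≡ 996;  1060^20 ≡ 733;  1060^107 ≡ 508;  1060^214 ≡ 1144;  1060^428 ≡ 585;  1060^535 ≡ 1722;  1060^1070 ≡ 2140;  1060^2140 ≡ 1.
Smallest exponent giving 1 is 2140.

2140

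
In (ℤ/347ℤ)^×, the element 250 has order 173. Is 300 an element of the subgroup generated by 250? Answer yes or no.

yes

300 ∈ ⟨250⟩ iff 300^173 ≡ 1 (mod 347), since |⟨250⟩| = 173.
300^173 mod 347 = 1.
Since 1 = 1, 300 lies in the subgroup.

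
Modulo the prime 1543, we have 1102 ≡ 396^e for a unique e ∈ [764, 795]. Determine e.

789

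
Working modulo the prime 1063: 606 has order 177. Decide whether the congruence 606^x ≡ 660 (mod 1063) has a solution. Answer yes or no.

660 ∈ ⟨606⟩ iff 660^177 ≡ 1 (mod 1063), since |⟨606⟩| = 177.
660^177 mod 1063 = 719.
Since 719 ≠ 1, 660 does not lie in the subgroup.

no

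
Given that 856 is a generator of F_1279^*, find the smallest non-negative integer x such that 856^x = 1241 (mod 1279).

592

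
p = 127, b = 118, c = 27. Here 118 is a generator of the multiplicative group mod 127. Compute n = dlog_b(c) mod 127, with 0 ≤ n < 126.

Baby-step giant-step with m = ceil(sqrt(126)) = 12.
Baby table (118^j mod 127 for j=0..11):
  0:1  1:118  2:81  3:33  4:84  5:6  6:73  7:105
  8:71  9:123  10:36  11:57
Giant step factor: 118^(-12) ≡ 76 (mod 127).
Scan 27·76^i mod 127 for i = 0, 1, …:
  i=0: 27   i=1: 20   i=2: 123
Match at i=2, j=9: n = 2·12 + 9 = 33.

33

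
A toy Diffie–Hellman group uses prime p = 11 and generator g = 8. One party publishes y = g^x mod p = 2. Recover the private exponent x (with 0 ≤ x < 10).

7

Successive powers of 8 modulo 11:
  8^0=1  8^1=8  8^2=9  8^3=6  8^4=4  8^5=10
  8^6=3  8^7=2
So 8^7 ≡ 2 (mod 11), giving x = 7.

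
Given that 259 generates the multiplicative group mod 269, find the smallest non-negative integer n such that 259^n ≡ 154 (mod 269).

182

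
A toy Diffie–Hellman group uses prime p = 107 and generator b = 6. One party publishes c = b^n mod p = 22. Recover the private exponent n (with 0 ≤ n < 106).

Baby-step giant-step with m = ceil(sqrt(106)) = 11.
Baby table (6^j mod 107 for j=0..10):
  0:1  1:6  2:36  3:2  4:12  5:72  6:4  7:24
  8:37  9:8  10:48
Giant step factor: 6^(-11) ≡ 94 (mod 107).
Scan 22·94^i mod 107 for i = 0, 1, …:
  i=0: 22   i=1: 35   i=2: 80   i=3: 30
  i=4: 38   i=5: 41   i=6: 2
Match at i=6, j=3: n = 6·11 + 3 = 69.

69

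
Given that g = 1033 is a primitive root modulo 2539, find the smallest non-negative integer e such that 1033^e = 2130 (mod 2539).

1297

Baby-step giant-step with m = ceil(sqrt(2538)) = 51.
Baby table (1033^j mod 2539 for j=0..50):
  0:1  1:1033  2:709  3:1165  4:2498  5:810  6:1399  7:476
  8:1681  9:2336  10:1038  11:796  12:2171  13:706  14:605  15:371
  16:2393  17:1522  18:585  19:23  20:908  21:1073  22:1405  23:1596
  24:857  25:1709  26:792  27:578  28:409  29:1023  30:535  31:1692
  32:1004  33:1220  34:916  35:1720  36:1999  37:760  38:529  39:572
  40:1828  41:1847  42:1162  43:1938  44:1222  45:443  46:599  47:1790
  48:678  49:2149  50:831
Giant step factor: 1033^(-51) ≡ 1791 (mod 2539).
Scan 2130·1791^i mod 2539 for i = 0, 1, …:
  i=0: 2130   i=1: 1252   i=2: 395   i=3: 1603
  i=4: 1903   i=5: 935   i=6: 1384   i=7: 680
  i=8: 1699   i=9: 1187     …   i=24: 918
  i=25: 1405
Match at i=25, j=22: e = 25·51 + 22 = 1297.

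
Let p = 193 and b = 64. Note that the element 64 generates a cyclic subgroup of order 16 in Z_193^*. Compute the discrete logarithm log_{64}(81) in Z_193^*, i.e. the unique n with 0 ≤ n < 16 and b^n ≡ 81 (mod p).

12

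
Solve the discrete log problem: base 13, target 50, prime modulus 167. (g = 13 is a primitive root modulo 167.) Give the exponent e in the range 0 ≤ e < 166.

110

Baby-step giant-step with m = ceil(sqrt(166)) = 13.
Baby table (13^j mod 167 for j=0..12):
  0:1  1:13  2:2  3:26  4:4  5:52  6:8  7:104
  8:16  9:41  10:32  11:82  12:64
Giant step factor: 13^(-13) ≡ 111 (mod 167).
Scan 50·111^i mod 167 for i = 0, 1, …:
  i=0: 50   i=1: 39   i=2: 154   i=3: 60
  i=4: 147   i=5: 118   i=6: 72   i=7: 143
  i=8: 8
Match at i=8, j=6: e = 8·13 + 6 = 110.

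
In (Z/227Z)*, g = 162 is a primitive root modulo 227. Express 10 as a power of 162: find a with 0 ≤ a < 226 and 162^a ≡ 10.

Baby-step giant-step with m = ceil(sqrt(226)) = 16.
Baby table (162^j mod 227 for j=0..15):
  0:1  1:162  2:139  3:45  4:26  5:126  6:209  7:35
  8:222  9:98  10:213  11:2  12:97  13:51  14:90  15:52
Giant step factor: 162^(-16) ≡ 109 (mod 227).
Scan 10·109^i mod 227 for i = 0, 1, …:
  i=0: 10   i=1: 182   i=2: 89   i=3: 167
  i=4: 43   i=5: 147   i=6: 133   i=7: 196
  i=8: 26
Match at i=8, j=4: a = 8·16 + 4 = 132.

132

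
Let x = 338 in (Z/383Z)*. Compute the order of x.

191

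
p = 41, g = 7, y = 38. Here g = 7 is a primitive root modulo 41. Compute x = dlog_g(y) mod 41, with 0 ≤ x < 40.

Successive powers of 7 modulo 41:
  7^0=1  7^1=7  7^2=8  7^3=15  7^4=23  7^5=38
So 7^5 ≡ 38 (mod 41), giving x = 5.

5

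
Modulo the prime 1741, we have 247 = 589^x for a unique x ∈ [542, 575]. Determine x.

Compute 589^542 mod 1741 = 1519, then multiply by 589 repeatedly:
  589^542=1519  589^543=1558  589^544=155  589^545=763  589^546=229
  589^547=824  589^548=1338  589^549=1150  589^550=101  589^551=295
  589^552=1396  589^553=492  589^554=782  589^555=974  589^556=897
  589^557=810  589^558=56  589^559=1646  589^560=1498  589^561=1376
  589^562=899  589^563=247
Found 247 at exponent 563.

563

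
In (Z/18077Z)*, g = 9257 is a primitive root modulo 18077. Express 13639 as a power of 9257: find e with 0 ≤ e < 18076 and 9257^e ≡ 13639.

Baby-step giant-step with m = ceil(sqrt(18076)) = 135.
Baby table (9257^j mod 18077 for j=0..134):
  0:1  1:9257  2:7069  3:17070  4:5933  5:3855  6:1737  7:8956
  8:4570  9:4310  10:1731  11:7645  12:16387  13:10352  14:2287  15:2592
  16:5965  17:10847  18:11021  19:12886  20:13656  21:1131  22:3084  23:5005
  24:18011  25:3656  26:3448  27:12231  28:6116  29:16725  30:11897  31:5445
  32:5689  33:4772  34:12293  35:1586  36:3078  37:3694  38:11751  39:9698
  40:4004  41:7178  42:13771  43:17220  44:2554  45:15739  46:13380  47:13133
  48:4356  49:11782  50:7433  51:6219  52:12115  53:16924  54:10186  55:2170
  56:4143  57:10434  58:2127  59:3786  60:13776  61:9274  62:1745  63:10704
  64:6891  65:14331  66:13041  67:2331  68:12206  69:9692  70:2693  71:918
  72:1736  73:17776  74:15578  75:5317  76:13875  77:3790  78:14650  79:1396
  80:15794  81:16359  82:4234  83:3202  84:12711  85:2534  86:11369  87:16616
  88:15196  89:12235  90:6990  91:8847  92:7869  93:11100  94:3032  95:11720
  96:11963  97:1789  98:2241  99:10618  100:6177  101:2938  102:9258  103:16326
  104:6062  105:4926  106:9788  107:5592  108:10693  109:13526  110:8880  111:6041
  112:9376  113:5955  114:8662  115:12639  116:4879  117:8557  118:16812  119:3791
  120:5830  121:8465  122:14787  123:4215  124:8089  125:4939  126:3590  127:7104
  128:15679  129:270  130:4764  131:10545  132:17342  133:11134  134:10461
Giant step factor: 9257^(-135) ≡ 10664 (mod 18077).
Scan 13639·10664^i mod 18077 for i = 0, 1, …:
  i=0: 13639   i=1: 16831   i=2: 17328   i=3: 2698
  i=4: 10965   i=5: 8724   i=6: 8494   i=7: 14246
  i=8: 236   i=9: 4001     …   i=76: 15277
  i=77: 4004
Match at i=77, j=40: e = 77·135 + 40 = 10435.

10435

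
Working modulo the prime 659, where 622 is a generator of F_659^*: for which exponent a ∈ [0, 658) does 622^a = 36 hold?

608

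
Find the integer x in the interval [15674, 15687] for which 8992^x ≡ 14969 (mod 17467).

15681

Compute 8992^15674 mod 17467 = 3882, then multiply by 8992 repeatedly:
  8992^15674=3882  8992^15675=7878  8992^15676=10291  8992^15677=13973  8992^15678=5085
  8992^15679=13181  8992^15680=9957  8992^15681=14969
Found 14969 at exponent 15681.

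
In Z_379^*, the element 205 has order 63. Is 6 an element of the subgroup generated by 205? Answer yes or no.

yes

6 ∈ ⟨205⟩ iff 6^63 ≡ 1 (mod 379), since |⟨205⟩| = 63.
6^63 mod 379 = 1.
Since 1 = 1, 6 lies in the subgroup.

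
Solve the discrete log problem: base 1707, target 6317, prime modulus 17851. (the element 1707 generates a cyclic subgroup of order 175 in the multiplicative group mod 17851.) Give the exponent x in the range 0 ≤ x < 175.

12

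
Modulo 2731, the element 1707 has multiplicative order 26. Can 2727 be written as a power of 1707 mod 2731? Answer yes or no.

2727 ∈ ⟨1707⟩ iff 2727^26 ≡ 1 (mod 2731), since |⟨1707⟩| = 26.
2727^26 mod 2731 = 1.
Since 1 = 1, 2727 lies in the subgroup.

yes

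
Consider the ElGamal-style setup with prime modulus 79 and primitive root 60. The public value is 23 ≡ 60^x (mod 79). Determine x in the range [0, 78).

52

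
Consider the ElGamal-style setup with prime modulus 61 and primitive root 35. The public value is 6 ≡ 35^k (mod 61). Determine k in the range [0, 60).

17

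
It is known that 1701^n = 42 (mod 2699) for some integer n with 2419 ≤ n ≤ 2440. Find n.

2426

Compute 1701^2419 mod 2699 = 1964, then multiply by 1701 repeatedly:
  1701^2419=1964  1701^2420=2101  1701^2421=325  1701^2422=2229  1701^2423=2133
  1701^2424=777  1701^2425=1866  1701^2426=42
Found 42 at exponent 2426.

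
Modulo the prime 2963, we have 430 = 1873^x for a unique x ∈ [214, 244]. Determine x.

Compute 1873^214 mod 2963 = 449, then multiply by 1873 repeatedly:
  1873^214=449  1873^215=2448  1873^216=1343  1873^217=2815  1873^218=1318
  1873^219=435  1873^220=2893  1873^221=2225  1873^222=1447  1873^223=2049
  1873^224=692  1873^225=1285  1873^226=849  1873^227=2009  1873^228=2810
  1873^229=842  1873^230=750  1873^231=288  1873^232=158  1873^233=2597
  1873^234=1898  1873^235=2317  1873^236=1909  1873^237=2179  1873^238=1216
  1873^239=1984  1873^240=430
Found 430 at exponent 240.

240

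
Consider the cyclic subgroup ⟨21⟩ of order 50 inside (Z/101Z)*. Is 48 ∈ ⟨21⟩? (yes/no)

48 ∈ ⟨21⟩ iff 48^50 ≡ 1 (mod 101), since |⟨21⟩| = 50.
48^50 mod 101 = 100.
Since 100 ≠ 1, 48 does not lie in the subgroup.

no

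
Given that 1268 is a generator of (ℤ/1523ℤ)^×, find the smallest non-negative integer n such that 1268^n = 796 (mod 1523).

Baby-step giant-step with m = ceil(sqrt(1522)) = 40.
Baby table (1268^j mod 1523 for j=0..39):
  0:1  1:1268  2:1059  3:1049  4:553  5:624  6:795  7:1357
  8:1209  9:874  10:1011  11:1105  12:1503  13:531  14:142  15:342
  16:1124  17:1227  18:853  19:274  20:188  21:796  22:1102  23:745
  24:400  25:41  26:206  27:775  28:365  29:1351  30:1216  31:612
  32:809  33:833  34:805  35:330  36:1138  37:703  38:449  39:1253
Giant step factor: 1268^(-40) ≡ 498 (mod 1523).
Scan 796·498^i mod 1523 for i = 0, 1, …:
  i=0: 796
Match at i=0, j=21: n = 0·40 + 21 = 21.

21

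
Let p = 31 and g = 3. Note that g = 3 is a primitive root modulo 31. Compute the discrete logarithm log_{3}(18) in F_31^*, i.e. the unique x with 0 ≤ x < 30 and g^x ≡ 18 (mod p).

26

Successive powers of 3 modulo 31:
  3^0=1  3^1=3  3^2=9  3^3=27  3^4=19  3^5=26
  3^6=16  3^7=17  3^8=20  3^9=29  3^10=25  3^11=13
  3^12=8  3^13=24  3^14=10  3^15=30  3^16=28  3^17=22
  3^18=4  3^19=12  3^20=5  3^21=15  3^22=14  3^23=11
  3^24=2  3^25=6  3^26=18
So 3^26 ≡ 18 (mod 31), giving x = 26.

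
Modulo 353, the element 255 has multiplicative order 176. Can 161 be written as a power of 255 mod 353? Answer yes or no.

161 ∈ ⟨255⟩ iff 161^176 ≡ 1 (mod 353), since |⟨255⟩| = 176.
161^176 mod 353 = 352.
Since 352 ≠ 1, 161 does not lie in the subgroup.

no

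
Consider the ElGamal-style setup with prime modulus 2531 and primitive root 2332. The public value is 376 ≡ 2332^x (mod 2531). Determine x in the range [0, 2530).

Baby-step giant-step with m = ceil(sqrt(2530)) = 51.
Baby table (2332^j mod 2531 for j=0..50):
  0:1  1:2332  2:1636  3:935  4:1229  5:936  6:1030  7:41
  8:1965  9:1270  10:370  11:2300  12:411  13:1734  14:1681  15:2104
  16:1450  17:2515  18:653  19:1665  20:226  21:584  22:210  23:1237
  24:1875  25:1463  26:2459  27:1673  28:1165  29:1017  30:97  31:945
  32:1770  33:2110  34:256  35:2207  36:1201  37:1446  38:780  39:1702
  40:456  41:372  42:1902  43:1152  44:1073  45:1608  46:1445  47:979
  48:66  49:2052  50:1674
Giant step factor: 2332^(-51) ≡ 600 (mod 2531).
Scan 376·600^i mod 2531 for i = 0, 1, …:
  i=0: 376   i=1: 341   i=2: 2120   i=3: 1438
  i=4: 2260   i=5: 1915   i=6: 2457   i=7: 1158
  i=8: 1306   i=9: 1521     …   i=26: 1032
  i=27: 1636
Match at i=27, j=2: x = 27·51 + 2 = 1379.

1379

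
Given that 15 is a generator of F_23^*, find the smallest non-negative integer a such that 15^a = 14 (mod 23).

9

Successive powers of 15 modulo 23:
  15^0=1  15^1=15  15^2=18  15^3=17  15^4=2  15^5=7
  15^6=13  15^7=11  15^8=4  15^9=14
So 15^9 ≡ 14 (mod 23), giving a = 9.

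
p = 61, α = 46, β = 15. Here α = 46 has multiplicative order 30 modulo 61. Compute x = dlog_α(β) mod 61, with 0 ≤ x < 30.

16

Successive powers of 46 modulo 61:
  46^0=1  46^1=46  46^2=42  46^3=41  46^4=56  46^5=14
  46^6=34  46^7=39  46^8=25  46^9=52  46^10=13  46^11=49
  46^12=58  46^13=45  46^14=57  46^15=60  46^16=15
So 46^16 ≡ 15 (mod 61), giving x = 16.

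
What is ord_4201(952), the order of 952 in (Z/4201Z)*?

2100

The order of 952 must divide p − 1 = 4200 = 2^3 · 3 · 5^2 · 7.
Divisors: 1, 2, 3, 4, 5, 6, 7, 8, 10, 12, 14, 15, 20, 21, 24, 25, 28, 30, 35, 40, 42, 50, 56, 60, 70, 75, 84, 100, 105, 120, 140, 150, 168, 175, 200, 210, 280, 300, 350, 420, 525, 600, 700, 840, 1050, 1400, 2100, 4200.
Check each in increasing order: 952^1 ≡ 952;  952^2 ≡ 3089;  952^3 ≡ 28;  952^4 ≡ 1450;  952^5 ≡ 2472;  952^6 ≡ 784;  952^7 ≡ 2791;  952^8 ≡ 2000;  952^10 ≡ 2530;  952^12 ≡ 1310;  952^14 ≡ 1027;  952^15 ≡ 3072;  952^20 ≡ 2777;  952^21 ≡ 1275;  952^24 ≡ 2092;  952^25 ≡ 310;  952^28 ≡ 278;  952^30 ≡ 1738;  952^35 ≡ 2914;  952^40 ≡ 2894;  952^42 ≡ 4039;  952^50 ≡ 3678;  952^56 ≡ 1666;  952^60 ≡ 125;  952^70 ≡ 1175;  952^75 ≡ 1709;  952^84 ≡ 1038;  952^100 ≡ 464;  952^105 ≡ 135;  952^120 ≡ 3022;  952^140 ≡ 2697;  952^150 ≡ 986;  952^168 ≡ 1988;  952^175 ≡ 3188;  952^200 ≡ 1045;  952^210 ≡ 1421;  952^280 ≡ 1878;  952^300 ≡ 1765;  952^350 ≡ 1125;  952^420 ≡ 2761;  952^525 ≡ 3047;  952^600 ≡ 2284;  952^700 ≡ 1124;  952^840 ≡ 2507;  952^1050 ≡ 4200;  952^1400 ≡ 3076;  952^2100 ≡ 1.
Smallest exponent giving 1 is 2100.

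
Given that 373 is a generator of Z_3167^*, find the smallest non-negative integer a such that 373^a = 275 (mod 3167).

2362

Baby-step giant-step with m = ceil(sqrt(3166)) = 57.
Baby table (373^j mod 3167 for j=0..56):
  0:1  1:373  2:2948  3:655  4:456  5:2237  6:1480  7:982
  8:2081  9:298  10:309  11:1245  12:2003  13:2874  14:1556  15:827
  16:1272  17:2573  18:128  19:239  20:471  21:1498  22:1362  23:1306
  24:2587  25:2183  26:340  27:140  28:1548  29:1010  30:3024  31:500
  32:2814  33:1345  34:1299  35:3143  36:549  37:2089  38:115  39:1724
  40:151  41:2484  42:1768  43:728  44:2349  45:2085  46:1790  47:2600
  48:698  49:660  50:2321  51:1142  52:1588  53:95  54:598  55:1364
  56:2052
Giant step factor: 373^(-57) ≡ 3139 (mod 3167).
Scan 275·3139^i mod 3167 for i = 0, 1, …:
  i=0: 275   i=1: 1801   i=2: 244   i=3: 2669
  i=4: 1276   i=5: 2276   i=6: 2779   i=7: 1363
  i=8: 3007   i=9: 1313     …   i=40: 940
  i=41: 2183
Match at i=41, j=25: a = 41·57 + 25 = 2362.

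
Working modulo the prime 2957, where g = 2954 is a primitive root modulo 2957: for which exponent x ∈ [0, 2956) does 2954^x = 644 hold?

Baby-step giant-step with m = ceil(sqrt(2956)) = 55.
Baby table (2954^j mod 2957 for j=0..54):
  0:1  1:2954  2:9  3:2930  4:81  5:2714  6:729  7:770
  8:647  9:1016  10:2866  11:273  12:2138  13:2457  14:1500  15:1414
  16:1672  17:898  18:263  19:2168  20:2367  21:1770  22:604  23:1145
  24:2479  25:1434  26:1612  27:1078  28:2680  29:831  30:464  31:1565
  32:1219  33:2257  34:2100  35:2571  36:1158  37:2440  38:1551  39:1261
  40:2131  41:2478  42:1437  43:1603  44:1105  45:2599  46:1074  47:2692
  48:795  49:572  50:1241  51:2191  52:2298  53:1977  54:2940
Giant step factor: 2954^(-55) ≡ 58 (mod 2957).
Scan 644·58^i mod 2957 for i = 0, 1, …:
  i=0: 644   i=1: 1868   i=2: 1892   i=3: 327
  i=4: 1224   i=5: 24   i=6: 1392   i=7: 897
  i=8: 1757   i=9: 1368     …   i=32: 2235
  i=33: 2479
Match at i=33, j=24: x = 33·55 + 24 = 1839.

1839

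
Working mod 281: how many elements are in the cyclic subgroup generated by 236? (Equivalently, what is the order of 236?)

The order of 236 must divide p − 1 = 280 = 2^3 · 5 · 7.
Divisors: 1, 2, 4, 5, 7, 8, 10, 14, 20, 28, 35, 40, 56, 70, 140, 280.
Check each in increasing order: 236^1 ≡ 236;  236^2 ≡ 58;  236^4 ≡ 273;  236^5 ≡ 79;  236^7 ≡ 86;  236^8 ≡ 64;  236^10 ≡ 59;  236^14 ≡ 90;  236^20 ≡ 109;  236^28 ≡ 232;  236^35 ≡ 1.
Smallest exponent giving 1 is 35.

35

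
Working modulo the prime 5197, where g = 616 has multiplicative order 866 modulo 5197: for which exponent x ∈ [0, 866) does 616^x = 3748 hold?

529

Baby-step giant-step with m = ceil(sqrt(866)) = 30.
Baby table (616^j mod 5197 for j=0..29):
  0:1  1:616  2:75  3:4624  4:428  5:3798  6:918  7:4212
  8:1289  9:4080  10:3129  11:4574  12:810  13:48  14:3583  15:3600
  16:3678  17:4953  18:409  19:2488  20:4690  21:4705  22:3551  23:4676
  24:1278  25:2501  26:2304  27:483  28:1299  29:5043
Giant step factor: 616^(-30) ≡ 485 (mod 5197).
Scan 3748·485^i mod 5197 for i = 0, 1, …:
  i=0: 3748   i=1: 4027   i=2: 4220   i=3: 4279
  i=4: 1712   i=5: 3997   i=6: 64   i=7: 5055
  i=8: 3888   i=9: 4366     …   i=16: 123
  i=17: 2488
Match at i=17, j=19: x = 17·30 + 19 = 529.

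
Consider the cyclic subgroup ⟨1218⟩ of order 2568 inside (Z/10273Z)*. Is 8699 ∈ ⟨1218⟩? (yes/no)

8699 ∈ ⟨1218⟩ iff 8699^2568 ≡ 1 (mod 10273), since |⟨1218⟩| = 2568.
8699^2568 mod 10273 = 1.
Since 1 = 1, 8699 lies in the subgroup.

yes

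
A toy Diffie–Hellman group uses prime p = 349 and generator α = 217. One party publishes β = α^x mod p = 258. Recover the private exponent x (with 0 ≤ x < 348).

188

Baby-step giant-step with m = ceil(sqrt(348)) = 19.
Baby table (217^j mod 349 for j=0..18):
  0:1  1:217  2:323  3:291  4:327  5:112  6:223  7:229
  8:135  9:328  10:329  11:197  12:171  13:113  14:91  15:203
  16:77  17:306  18:92
Giant step factor: 217^(-19) ≡ 59 (mod 349).
Scan 258·59^i mod 349 for i = 0, 1, …:
  i=0: 258   i=1: 215   i=2: 121   i=3: 159
  i=4: 307   i=5: 314   i=6: 29   i=7: 315
  i=8: 88   i=9: 306
Match at i=9, j=17: x = 9·19 + 17 = 188.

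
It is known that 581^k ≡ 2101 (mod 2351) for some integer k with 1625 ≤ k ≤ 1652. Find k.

1649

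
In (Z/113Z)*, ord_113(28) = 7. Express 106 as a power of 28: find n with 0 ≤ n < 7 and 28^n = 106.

Successive powers of 28 modulo 113:
  28^0=1  28^1=28  28^2=106
So 28^2 ≡ 106 (mod 113), giving n = 2.

2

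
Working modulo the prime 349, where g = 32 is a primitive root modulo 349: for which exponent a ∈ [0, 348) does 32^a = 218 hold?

Baby-step giant-step with m = ceil(sqrt(348)) = 19.
Baby table (32^j mod 349 for j=0..18):
  0:1  1:32  2:326  3:311  4:180  5:176  6:48  7:140
  8:292  9:270  10:264  11:72  12:210  13:89  14:56  15:47
  16:108  17:315  18:308
Giant step factor: 32^(-19) ≡ 295 (mod 349).
Scan 218·295^i mod 349 for i = 0, 1, …:
  i=0: 218   i=1: 94   i=2: 159   i=3: 139
  i=4: 172   i=5: 135   i=6: 39   i=7: 337
  i=8: 299   i=9: 257   i=10: 82   i=11: 109
  i=12: 47
Match at i=12, j=15: a = 12·19 + 15 = 243.

243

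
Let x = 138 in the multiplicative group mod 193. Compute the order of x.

The order of 138 must divide p − 1 = 192 = 2^6 · 3.
Divisors: 1, 2, 3, 4, 6, 8, 12, 16, 24, 32, 48, 64, 96, 192.
Check each in increasing order: 138^1 ≡ 138;  138^2 ≡ 130;  138^3 ≡ 184;  138^4 ≡ 109;  138^6 ≡ 81;  138^8 ≡ 108;  138^12 ≡ 192;  138^16 ≡ 84;  138^24 ≡ 1.
Smallest exponent giving 1 is 24.

24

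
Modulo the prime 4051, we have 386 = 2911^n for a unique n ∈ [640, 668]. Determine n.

Compute 2911^640 mod 4051 = 67, then multiply by 2911 repeatedly:
  2911^640=67  2911^641=589  2911^642=1006  2911^643=3644  2911^644=2166
  2911^645=1870  2911^646=3077  2911^647=386
Found 386 at exponent 647.

647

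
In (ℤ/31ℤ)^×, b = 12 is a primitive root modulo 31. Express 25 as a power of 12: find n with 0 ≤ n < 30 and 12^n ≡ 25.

10

Successive powers of 12 modulo 31:
  12^0=1  12^1=12  12^2=20  12^3=23  12^4=28  12^5=26
  12^6=2  12^7=24  12^8=9  12^9=15  12^10=25
So 12^10 ≡ 25 (mod 31), giving n = 10.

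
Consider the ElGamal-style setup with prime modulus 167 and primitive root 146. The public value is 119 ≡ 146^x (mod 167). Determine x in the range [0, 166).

Baby-step giant-step with m = ceil(sqrt(166)) = 13.
Baby table (146^j mod 167 for j=0..12):
  0:1  1:146  2:107  3:91  4:93  5:51  6:98  7:113
  8:132  9:67  10:96  11:155  12:85
Giant step factor: 146^(-13) ≡ 106 (mod 167).
Scan 119·106^i mod 167 for i = 0, 1, …:
  i=0: 119   i=1: 89   i=2: 82   i=3: 8
  i=4: 13   i=5: 42   i=6: 110   i=7: 137
  i=8: 160   i=9: 93
Match at i=9, j=4: x = 9·13 + 4 = 121.

121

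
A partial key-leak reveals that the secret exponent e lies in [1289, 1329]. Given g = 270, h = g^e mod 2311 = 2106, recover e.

1316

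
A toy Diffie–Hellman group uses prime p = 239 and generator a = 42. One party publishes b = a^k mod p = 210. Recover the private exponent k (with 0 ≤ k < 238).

Baby-step giant-step with m = ceil(sqrt(238)) = 16.
Baby table (42^j mod 239 for j=0..15):
  0:1  1:42  2:91  3:237  4:155  5:57  6:4  7:168
  8:125  9:231  10:142  11:228  12:16  13:194  14:22  15:207
Giant step factor: 42^(-16) ≡ 162 (mod 239).
Scan 210·162^i mod 239 for i = 0, 1, …:
  i=0: 210   i=1: 82   i=2: 139   i=3: 52
  i=4: 59   i=5: 237
Match at i=5, j=3: k = 5·16 + 3 = 83.

83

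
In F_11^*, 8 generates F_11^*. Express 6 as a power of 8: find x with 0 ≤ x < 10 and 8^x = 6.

Successive powers of 8 modulo 11:
  8^0=1  8^1=8  8^2=9  8^3=6
So 8^3 ≡ 6 (mod 11), giving x = 3.

3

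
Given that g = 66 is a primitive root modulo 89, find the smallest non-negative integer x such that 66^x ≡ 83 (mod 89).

Successive powers of 66 modulo 89:
  66^0=1  66^1=66  66^2=84  66^3=26  66^4=25  66^5=48
  66^6=53  66^7=27  66^8=2  66^9=43  66^10=79  66^11=52
  66^12=50  66^13=7  66^14=17  66^15=54  66^16=4  66^17=86
  66^18=69  66^19=15  66^20=11  66^21=14  66^22=34  66^23=19
  66^24=8  66^25=83
So 66^25 ≡ 83 (mod 89), giving x = 25.

25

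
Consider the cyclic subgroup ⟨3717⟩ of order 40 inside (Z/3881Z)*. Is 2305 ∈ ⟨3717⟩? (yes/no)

no

2305 ∈ ⟨3717⟩ iff 2305^40 ≡ 1 (mod 3881), since |⟨3717⟩| = 40.
2305^40 mod 3881 = 1191.
Since 1191 ≠ 1, 2305 does not lie in the subgroup.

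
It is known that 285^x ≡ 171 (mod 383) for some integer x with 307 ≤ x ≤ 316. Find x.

316

Compute 285^307 mod 383 = 90, then multiply by 285 repeatedly:
  285^307=90  285^308=372  285^309=312  285^310=64  285^311=239
  285^312=324  285^313=37  285^314=204  285^315=307  285^316=171
Found 171 at exponent 316.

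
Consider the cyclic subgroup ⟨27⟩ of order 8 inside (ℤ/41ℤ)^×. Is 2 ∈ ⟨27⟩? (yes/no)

⟨27⟩ has order 8; its elements mod 41 are {1, 3, 9, 14, 27, 32, 38, 40}.
2 is not in this set.

no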